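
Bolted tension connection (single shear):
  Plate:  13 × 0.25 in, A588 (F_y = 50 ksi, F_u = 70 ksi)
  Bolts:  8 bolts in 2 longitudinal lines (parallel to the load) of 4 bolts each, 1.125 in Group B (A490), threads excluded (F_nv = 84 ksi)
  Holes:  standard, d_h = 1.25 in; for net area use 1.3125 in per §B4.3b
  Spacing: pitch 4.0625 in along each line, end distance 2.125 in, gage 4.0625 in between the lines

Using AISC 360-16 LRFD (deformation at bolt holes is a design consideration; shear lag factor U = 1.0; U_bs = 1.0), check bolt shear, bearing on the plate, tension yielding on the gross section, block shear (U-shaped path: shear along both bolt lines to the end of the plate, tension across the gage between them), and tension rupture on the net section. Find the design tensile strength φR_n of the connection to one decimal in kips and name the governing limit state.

136.2 kips (net-section rupture governs)

Bolt shear: A_b = π(1.125)²/4 = 0.99402 in². φR_n = 0.75 × 84 × 0.99402 × 8 × 1 = 501.0 kips.
Bearing (0.25 in plate, F_u = 70 ksi): end bolts L_c = 2.125 − 1.25/2 = 1.5, R_n = min(1.2×1.5×0.25×70, 2.4×1.125×0.25×70) = 31.5 kips/bolt; interior L_c = 4.0625 − 1.25 = 2.8125, R_n = 47.25 kips/bolt. φR_n = 0.75 × (2×31.5 + 6×47.25) = 259.9 kips.
Tension yield (gross): A_g = 13×0.25 = 3.25 in². φR_n = 0.90 × 50 × 3.25 = 146.3 kips.
Block shear: shear path 2×[2.125+3×4.0625] = 2×14.3125 in, A_gv = 7.1563, A_nv = 2×(14.3125 − 3.5×1.3125)×0.25 = 4.8594 in²; tension across gage: (4.0625 − 1×1.3125)×0.25 = 0.6875 in². R_n = min(0.6×70×4.8594, 0.6×50×7.1563) + 1.0×70×0.6875 = min(204.09, 214.69) + 48.125 = 252.22 kips. φR_n = 0.75 × 252.22 = 189.2 kips.
Tension rupture (net): A_n = (13 − 2×1.3125)×0.25 = 2.5938 in² (U = 1.0, A_e = A_n). φR_n = 0.75 × 70 × 2.5938 = 136.2 kips.
Governing: min(501.0, 259.9, 146.3, 189.2, 136.2) = 136.2 kips → net-section rupture.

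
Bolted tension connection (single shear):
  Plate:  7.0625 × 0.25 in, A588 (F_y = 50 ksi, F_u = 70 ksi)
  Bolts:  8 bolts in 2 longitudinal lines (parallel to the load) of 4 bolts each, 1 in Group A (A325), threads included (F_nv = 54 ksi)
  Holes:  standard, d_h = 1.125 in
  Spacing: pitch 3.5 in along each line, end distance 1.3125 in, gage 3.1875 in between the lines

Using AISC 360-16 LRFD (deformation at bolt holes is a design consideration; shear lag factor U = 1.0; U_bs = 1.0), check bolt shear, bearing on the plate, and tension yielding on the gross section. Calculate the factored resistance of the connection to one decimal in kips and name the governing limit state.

Bolt shear: A_b = π(1)²/4 = 0.7854 in². φR_n = 0.75 × 54 × 0.7854 × 8 × 1 = 254.5 kips.
Bearing (0.25 in plate, F_u = 70 ksi): end bolts L_c = 1.3125 − 1.125/2 = 0.75, R_n = min(1.2×0.75×0.25×70, 2.4×1×0.25×70) = 15.75 kips/bolt; interior L_c = 3.5 − 1.125 = 2.375, R_n = 42 kips/bolt. φR_n = 0.75 × (2×15.75 + 6×42) = 212.6 kips.
Tension yield (gross): A_g = 7.0625×0.25 = 1.7656 in². φR_n = 0.90 × 50 × 1.7656 = 79.5 kips.
Governing: min(254.5, 212.6, 79.5) = 79.5 kips → gross-section yield.

79.5 kips (gross-section yield governs)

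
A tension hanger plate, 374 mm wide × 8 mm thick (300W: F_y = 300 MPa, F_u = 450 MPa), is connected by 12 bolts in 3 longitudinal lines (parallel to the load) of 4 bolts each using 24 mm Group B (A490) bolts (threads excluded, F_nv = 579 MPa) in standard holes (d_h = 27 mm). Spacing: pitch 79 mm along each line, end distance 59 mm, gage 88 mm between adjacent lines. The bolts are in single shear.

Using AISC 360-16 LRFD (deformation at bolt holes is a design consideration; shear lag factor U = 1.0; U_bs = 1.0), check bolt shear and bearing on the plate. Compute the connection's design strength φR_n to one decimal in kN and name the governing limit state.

Bolt shear: A_b = π(24)²/4 = 452.39 mm². φR_n = 0.75 × 579 × 452.39 × 12 × 1 = 2357.4 kN.
Bearing (8 mm plate, F_u = 450 MPa): end bolts L_c = 59 − 27/2 = 45.5, R_n = min(1.2×45.5×8×450, 2.4×24×8×450) = 196.56 kN/bolt; interior L_c = 79 − 27 = 52, R_n = 207.36 kN/bolt. φR_n = 0.75 × (3×196.56 + 9×207.36) = 1841.9 kN.
Governing: min(2357.4, 1841.9) = 1841.9 kN → bearing.

1841.9 kN (bearing governs)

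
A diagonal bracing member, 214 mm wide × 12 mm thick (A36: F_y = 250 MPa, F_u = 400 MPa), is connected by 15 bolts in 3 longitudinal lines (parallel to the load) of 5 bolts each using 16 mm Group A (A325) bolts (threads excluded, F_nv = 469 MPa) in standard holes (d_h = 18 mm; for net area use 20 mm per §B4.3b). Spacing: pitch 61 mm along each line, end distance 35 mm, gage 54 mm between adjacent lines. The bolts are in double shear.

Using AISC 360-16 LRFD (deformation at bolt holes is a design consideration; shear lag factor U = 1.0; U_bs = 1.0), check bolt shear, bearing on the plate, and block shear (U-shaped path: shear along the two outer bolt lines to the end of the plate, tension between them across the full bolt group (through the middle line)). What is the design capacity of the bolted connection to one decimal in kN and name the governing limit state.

Bolt shear: A_b = π(16)²/4 = 201.06 mm². φR_n = 0.75 × 469 × 201.06 × 15 × 2 = 2121.7 kN.
Bearing (12 mm plate, F_u = 400 MPa): end bolts L_c = 35 − 18/2 = 26, R_n = min(1.2×26×12×400, 2.4×16×12×400) = 149.76 kN/bolt; interior L_c = 61 − 18 = 43, R_n = 184.32 kN/bolt. φR_n = 0.75 × (3×149.76 + 12×184.32) = 1995.8 kN.
Block shear: shear path 2×[35+4×61] = 2×279 mm, A_gv = 6696, A_nv = 2×(279 − 4.5×20)×12 = 4536 mm²; tension across gage: (108 − 2×20)×12 = 816 mm². R_n = min(0.6×400×4536, 0.6×250×6696) + 1.0×400×816 = min(1088.6, 1004.4) + 326.4 = 1330.8 kN. φR_n = 0.75 × 1330.8 = 998.1 kN.
Governing: min(2121.7, 1995.8, 998.1) = 998.1 kN → block shear.

998.1 kN (block shear governs)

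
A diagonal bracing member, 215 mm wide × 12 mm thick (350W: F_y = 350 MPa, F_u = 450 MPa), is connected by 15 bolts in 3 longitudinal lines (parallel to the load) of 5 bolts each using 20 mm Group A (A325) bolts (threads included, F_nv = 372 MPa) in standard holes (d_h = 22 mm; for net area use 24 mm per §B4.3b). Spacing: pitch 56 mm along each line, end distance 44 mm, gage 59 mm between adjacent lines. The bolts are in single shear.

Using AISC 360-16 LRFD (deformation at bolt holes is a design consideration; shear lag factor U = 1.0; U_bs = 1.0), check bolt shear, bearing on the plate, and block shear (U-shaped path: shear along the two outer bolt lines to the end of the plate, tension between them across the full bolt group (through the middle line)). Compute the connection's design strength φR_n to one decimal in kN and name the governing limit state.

Bolt shear: A_b = π(20)²/4 = 314.16 mm². φR_n = 0.75 × 372 × 314.16 × 15 × 1 = 1314.8 kN.
Bearing (12 mm plate, F_u = 450 MPa): end bolts L_c = 44 − 22/2 = 33, R_n = min(1.2×33×12×450, 2.4×20×12×450) = 213.84 kN/bolt; interior L_c = 56 − 22 = 34, R_n = 220.32 kN/bolt. φR_n = 0.75 × (3×213.84 + 12×220.32) = 2464.0 kN.
Block shear: shear path 2×[44+4×56] = 2×268 mm, A_gv = 6432, A_nv = 2×(268 − 4.5×24)×12 = 3840 mm²; tension across gage: (118 − 2×24)×12 = 840 mm². R_n = min(0.6×450×3840, 0.6×350×6432) + 1.0×450×840 = min(1036.8, 1350.7) + 378 = 1414.8 kN. φR_n = 0.75 × 1414.8 = 1061.1 kN.
Governing: min(1314.8, 2464.0, 1061.1) = 1061.1 kN → block shear.

1061.1 kN (block shear governs)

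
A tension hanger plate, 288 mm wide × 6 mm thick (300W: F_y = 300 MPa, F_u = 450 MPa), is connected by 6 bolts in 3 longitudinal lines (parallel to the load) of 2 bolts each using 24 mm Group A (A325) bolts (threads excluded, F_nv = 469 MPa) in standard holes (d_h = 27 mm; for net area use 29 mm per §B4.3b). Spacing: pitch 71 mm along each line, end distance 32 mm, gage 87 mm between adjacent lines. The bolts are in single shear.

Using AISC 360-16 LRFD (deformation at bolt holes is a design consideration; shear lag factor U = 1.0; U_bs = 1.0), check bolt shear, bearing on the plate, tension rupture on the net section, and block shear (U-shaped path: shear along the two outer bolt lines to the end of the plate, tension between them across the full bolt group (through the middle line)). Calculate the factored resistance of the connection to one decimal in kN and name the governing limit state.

379.5 kN (block shear governs)

Bolt shear: A_b = π(24)²/4 = 452.39 mm². φR_n = 0.75 × 469 × 452.39 × 6 × 1 = 954.8 kN.
Bearing (6 mm plate, F_u = 450 MPa): end bolts L_c = 32 − 27/2 = 18.5, R_n = min(1.2×18.5×6×450, 2.4×24×6×450) = 59.94 kN/bolt; interior L_c = 71 − 27 = 44, R_n = 142.56 kN/bolt. φR_n = 0.75 × (3×59.94 + 3×142.56) = 455.6 kN.
Tension rupture (net): A_n = (288 − 3×29)×6 = 1206 mm² (U = 1.0, A_e = A_n). φR_n = 0.75 × 450 × 1206 = 407.0 kN.
Block shear: shear path 2×[32+1×71] = 2×103 mm, A_gv = 1236, A_nv = 2×(103 − 1.5×29)×6 = 714 mm²; tension across gage: (174 − 2×29)×6 = 696 mm². R_n = min(0.6×450×714, 0.6×300×1236) + 1.0×450×696 = min(192.78, 222.48) + 313.2 = 505.98 kN. φR_n = 0.75 × 505.98 = 379.5 kN.
Governing: min(954.8, 455.6, 407.0, 379.5) = 379.5 kN → block shear.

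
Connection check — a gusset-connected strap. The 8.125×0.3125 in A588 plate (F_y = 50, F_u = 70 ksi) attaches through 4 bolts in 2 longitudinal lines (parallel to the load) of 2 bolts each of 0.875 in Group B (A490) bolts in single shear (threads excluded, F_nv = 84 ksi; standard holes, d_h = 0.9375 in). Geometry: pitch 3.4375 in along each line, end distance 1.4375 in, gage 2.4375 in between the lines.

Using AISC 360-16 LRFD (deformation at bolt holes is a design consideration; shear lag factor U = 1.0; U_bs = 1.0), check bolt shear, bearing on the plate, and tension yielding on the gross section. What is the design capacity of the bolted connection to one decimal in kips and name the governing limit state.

Bolt shear: A_b = π(0.875)²/4 = 0.60132 in². φR_n = 0.75 × 84 × 0.60132 × 4 × 1 = 151.5 kips.
Bearing (0.3125 in plate, F_u = 70 ksi): end bolts L_c = 1.4375 − 0.9375/2 = 0.96875, R_n = min(1.2×0.96875×0.3125×70, 2.4×0.875×0.3125×70) = 25.43 kips/bolt; interior L_c = 3.4375 − 0.9375 = 2.5, R_n = 45.938 kips/bolt. φR_n = 0.75 × (2×25.43 + 2×45.938) = 107.1 kips.
Tension yield (gross): A_g = 8.125×0.3125 = 2.5391 in². φR_n = 0.90 × 50 × 2.5391 = 114.3 kips.
Governing: min(151.5, 107.1, 114.3) = 107.1 kips → bearing.

107.1 kips (bearing governs)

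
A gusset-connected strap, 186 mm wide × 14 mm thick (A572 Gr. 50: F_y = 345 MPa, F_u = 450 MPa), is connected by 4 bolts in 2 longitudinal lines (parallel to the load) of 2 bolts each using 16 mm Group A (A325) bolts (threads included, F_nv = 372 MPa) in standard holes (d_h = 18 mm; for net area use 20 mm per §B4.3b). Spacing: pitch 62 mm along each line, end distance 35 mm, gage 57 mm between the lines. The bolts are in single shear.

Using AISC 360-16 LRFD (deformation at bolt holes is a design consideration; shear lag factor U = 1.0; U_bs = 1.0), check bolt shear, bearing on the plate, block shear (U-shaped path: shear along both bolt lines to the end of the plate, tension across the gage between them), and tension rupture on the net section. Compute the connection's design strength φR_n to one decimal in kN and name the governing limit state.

Bolt shear: A_b = π(16)²/4 = 201.06 mm². φR_n = 0.75 × 372 × 201.06 × 4 × 1 = 224.4 kN.
Bearing (14 mm plate, F_u = 450 MPa): end bolts L_c = 35 − 18/2 = 26, R_n = min(1.2×26×14×450, 2.4×16×14×450) = 196.56 kN/bolt; interior L_c = 62 − 18 = 44, R_n = 241.92 kN/bolt. φR_n = 0.75 × (2×196.56 + 2×241.92) = 657.7 kN.
Block shear: shear path 2×[35+1×62] = 2×97 mm, A_gv = 2716, A_nv = 2×(97 − 1.5×20)×14 = 1876 mm²; tension across gage: (57 − 1×20)×14 = 518 mm². R_n = min(0.6×450×1876, 0.6×345×2716) + 1.0×450×518 = min(506.52, 562.21) + 233.1 = 739.62 kN. φR_n = 0.75 × 739.62 = 554.7 kN.
Tension rupture (net): A_n = (186 − 2×20)×14 = 2044 mm² (U = 1.0, A_e = A_n). φR_n = 0.75 × 450 × 2044 = 689.9 kN.
Governing: min(224.4, 657.7, 554.7, 689.9) = 224.4 kN → bolt shear.

224.4 kN (bolt shear governs)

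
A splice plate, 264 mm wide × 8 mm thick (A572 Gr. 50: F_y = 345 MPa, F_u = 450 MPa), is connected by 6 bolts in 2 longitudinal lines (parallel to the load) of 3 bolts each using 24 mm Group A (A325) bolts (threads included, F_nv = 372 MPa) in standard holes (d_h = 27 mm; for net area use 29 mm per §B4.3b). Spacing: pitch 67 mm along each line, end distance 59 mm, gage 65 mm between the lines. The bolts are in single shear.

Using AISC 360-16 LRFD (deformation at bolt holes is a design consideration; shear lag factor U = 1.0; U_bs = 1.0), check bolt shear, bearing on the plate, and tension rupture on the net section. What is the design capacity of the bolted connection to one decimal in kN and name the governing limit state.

556.2 kN (net-section rupture governs)

Bolt shear: A_b = π(24)²/4 = 452.39 mm². φR_n = 0.75 × 372 × 452.39 × 6 × 1 = 757.3 kN.
Bearing (8 mm plate, F_u = 450 MPa): end bolts L_c = 59 − 27/2 = 45.5, R_n = min(1.2×45.5×8×450, 2.4×24×8×450) = 196.56 kN/bolt; interior L_c = 67 − 27 = 40, R_n = 172.8 kN/bolt. φR_n = 0.75 × (2×196.56 + 4×172.8) = 813.2 kN.
Tension rupture (net): A_n = (264 − 2×29)×8 = 1648 mm² (U = 1.0, A_e = A_n). φR_n = 0.75 × 450 × 1648 = 556.2 kN.
Governing: min(757.3, 813.2, 556.2) = 556.2 kN → net-section rupture.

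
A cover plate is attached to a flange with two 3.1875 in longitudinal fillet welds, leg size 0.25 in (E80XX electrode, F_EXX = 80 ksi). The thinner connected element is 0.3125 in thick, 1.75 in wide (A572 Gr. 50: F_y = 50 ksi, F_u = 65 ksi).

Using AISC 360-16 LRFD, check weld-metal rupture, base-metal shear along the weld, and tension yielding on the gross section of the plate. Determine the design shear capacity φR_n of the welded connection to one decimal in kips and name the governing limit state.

24.6 kips (gross-section yield governs)

Weld metal: throat = 0.707×0.25 = 0.17675 in, L = 2×3.1875 = 6.375 in. φR_n = 0.75 × 0.6 × 80 × 0.17675 × 6.375 = 40.6 kips.
Base metal shear (0.3125 in plate): yield φR_n = 1.0×0.6×50×0.3125×6.375 = 59.8 kips; rupture φR_n = 0.75×0.6×65×0.3125×6.375 = 58.3 kips; take 58.3 kips (rupture).
Tension yield (gross): A_g = 1.75×0.3125 = 0.54688 in². φR_n = 0.90 × 50 × 0.54688 = 24.6 kips.
Governing: min(40.6, 58.3, 24.6) = 24.6 kips → gross-section yield.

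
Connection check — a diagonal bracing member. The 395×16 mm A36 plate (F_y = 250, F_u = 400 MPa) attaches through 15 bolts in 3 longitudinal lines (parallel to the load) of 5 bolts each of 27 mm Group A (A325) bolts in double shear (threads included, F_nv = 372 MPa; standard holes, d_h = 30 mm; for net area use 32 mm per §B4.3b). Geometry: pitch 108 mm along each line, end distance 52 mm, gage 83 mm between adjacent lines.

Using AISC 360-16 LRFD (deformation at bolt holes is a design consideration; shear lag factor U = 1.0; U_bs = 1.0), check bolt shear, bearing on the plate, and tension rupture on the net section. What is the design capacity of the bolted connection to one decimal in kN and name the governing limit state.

1435.2 kN (net-section rupture governs)

Bolt shear: A_b = π(27)²/4 = 572.56 mm². φR_n = 0.75 × 372 × 572.56 × 15 × 2 = 4792.3 kN.
Bearing (16 mm plate, F_u = 400 MPa): end bolts L_c = 52 − 30/2 = 37, R_n = min(1.2×37×16×400, 2.4×27×16×400) = 284.16 kN/bolt; interior L_c = 108 − 30 = 78, R_n = 414.72 kN/bolt. φR_n = 0.75 × (3×284.16 + 12×414.72) = 4371.8 kN.
Tension rupture (net): A_n = (395 − 3×32)×16 = 4784 mm² (U = 1.0, A_e = A_n). φR_n = 0.75 × 400 × 4784 = 1435.2 kN.
Governing: min(4792.3, 4371.8, 1435.2) = 1435.2 kN → net-section rupture.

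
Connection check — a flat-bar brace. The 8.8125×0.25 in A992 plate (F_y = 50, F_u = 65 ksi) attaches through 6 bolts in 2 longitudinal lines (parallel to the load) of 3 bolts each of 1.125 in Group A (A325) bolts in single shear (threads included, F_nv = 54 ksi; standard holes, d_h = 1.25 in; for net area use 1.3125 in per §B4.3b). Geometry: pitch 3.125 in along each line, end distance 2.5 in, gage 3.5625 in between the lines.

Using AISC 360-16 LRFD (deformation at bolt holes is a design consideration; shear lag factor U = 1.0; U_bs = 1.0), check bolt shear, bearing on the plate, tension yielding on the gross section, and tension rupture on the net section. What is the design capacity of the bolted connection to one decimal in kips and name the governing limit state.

75.4 kips (net-section rupture governs)

Bolt shear: A_b = π(1.125)²/4 = 0.99402 in². φR_n = 0.75 × 54 × 0.99402 × 6 × 1 = 241.5 kips.
Bearing (0.25 in plate, F_u = 65 ksi): end bolts L_c = 2.5 − 1.25/2 = 1.875, R_n = min(1.2×1.875×0.25×65, 2.4×1.125×0.25×65) = 36.563 kips/bolt; interior L_c = 3.125 − 1.25 = 1.875, R_n = 36.563 kips/bolt. φR_n = 0.75 × (2×36.563 + 4×36.563) = 164.5 kips.
Tension yield (gross): A_g = 8.8125×0.25 = 2.2031 in². φR_n = 0.90 × 50 × 2.2031 = 99.1 kips.
Tension rupture (net): A_n = (8.8125 − 2×1.3125)×0.25 = 1.5469 in² (U = 1.0, A_e = A_n). φR_n = 0.75 × 65 × 1.5469 = 75.4 kips.
Governing: min(241.5, 164.5, 99.1, 75.4) = 75.4 kips → net-section rupture.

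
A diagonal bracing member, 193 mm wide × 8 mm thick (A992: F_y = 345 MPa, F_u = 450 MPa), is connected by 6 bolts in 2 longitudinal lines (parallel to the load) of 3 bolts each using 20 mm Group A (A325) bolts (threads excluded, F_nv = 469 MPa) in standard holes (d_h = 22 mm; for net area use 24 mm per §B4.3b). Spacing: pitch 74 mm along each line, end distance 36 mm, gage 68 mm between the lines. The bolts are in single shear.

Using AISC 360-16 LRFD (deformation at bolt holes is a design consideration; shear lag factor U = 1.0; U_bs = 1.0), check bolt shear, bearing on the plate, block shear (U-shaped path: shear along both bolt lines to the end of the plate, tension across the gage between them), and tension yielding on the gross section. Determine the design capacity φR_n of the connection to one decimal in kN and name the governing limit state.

Bolt shear: A_b = π(20)²/4 = 314.16 mm². φR_n = 0.75 × 469 × 314.16 × 6 × 1 = 663.0 kN.
Bearing (8 mm plate, F_u = 450 MPa): end bolts L_c = 36 − 22/2 = 25, R_n = min(1.2×25×8×450, 2.4×20×8×450) = 108 kN/bolt; interior L_c = 74 − 22 = 52, R_n = 172.8 kN/bolt. φR_n = 0.75 × (2×108 + 4×172.8) = 680.4 kN.
Block shear: shear path 2×[36+2×74] = 2×184 mm, A_gv = 2944, A_nv = 2×(184 − 2.5×24)×8 = 1984 mm²; tension across gage: (68 − 1×24)×8 = 352 mm². R_n = min(0.6×450×1984, 0.6×345×2944) + 1.0×450×352 = min(535.68, 609.41) + 158.4 = 694.08 kN. φR_n = 0.75 × 694.08 = 520.6 kN.
Tension yield (gross): A_g = 193×8 = 1544 mm². φR_n = 0.90 × 345 × 1544 = 479.4 kN.
Governing: min(663.0, 680.4, 520.6, 479.4) = 479.4 kN → gross-section yield.

479.4 kN (gross-section yield governs)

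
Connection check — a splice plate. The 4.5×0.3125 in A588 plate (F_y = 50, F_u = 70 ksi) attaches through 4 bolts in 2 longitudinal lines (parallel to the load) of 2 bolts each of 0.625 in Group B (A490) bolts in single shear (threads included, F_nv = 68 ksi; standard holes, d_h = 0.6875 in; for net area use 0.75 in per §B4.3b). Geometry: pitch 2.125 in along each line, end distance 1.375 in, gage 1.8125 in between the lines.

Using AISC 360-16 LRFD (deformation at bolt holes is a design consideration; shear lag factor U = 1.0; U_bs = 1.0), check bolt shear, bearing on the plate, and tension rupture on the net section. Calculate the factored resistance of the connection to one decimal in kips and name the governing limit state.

Bolt shear: A_b = π(0.625)²/4 = 0.3068 in². φR_n = 0.75 × 68 × 0.3068 × 4 × 1 = 62.6 kips.
Bearing (0.3125 in plate, F_u = 70 ksi): end bolts L_c = 1.375 − 0.6875/2 = 1.03125, R_n = min(1.2×1.03125×0.3125×70, 2.4×0.625×0.3125×70) = 27.07 kips/bolt; interior L_c = 2.125 − 0.6875 = 1.4375, R_n = 32.813 kips/bolt. φR_n = 0.75 × (2×27.07 + 2×32.813) = 89.8 kips.
Tension rupture (net): A_n = (4.5 − 2×0.75)×0.3125 = 0.9375 in² (U = 1.0, A_e = A_n). φR_n = 0.75 × 70 × 0.9375 = 49.2 kips.
Governing: min(62.6, 89.8, 49.2) = 49.2 kips → net-section rupture.

49.2 kips (net-section rupture governs)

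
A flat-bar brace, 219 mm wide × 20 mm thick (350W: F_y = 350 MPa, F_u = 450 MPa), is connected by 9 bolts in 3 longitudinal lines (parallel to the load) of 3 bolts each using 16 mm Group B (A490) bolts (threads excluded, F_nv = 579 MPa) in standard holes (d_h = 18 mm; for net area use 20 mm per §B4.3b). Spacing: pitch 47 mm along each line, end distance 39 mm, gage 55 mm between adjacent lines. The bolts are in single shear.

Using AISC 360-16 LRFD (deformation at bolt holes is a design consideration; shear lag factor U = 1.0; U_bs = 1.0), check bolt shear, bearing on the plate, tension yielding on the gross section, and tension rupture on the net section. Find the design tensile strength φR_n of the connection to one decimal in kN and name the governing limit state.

785.8 kN (bolt shear governs)

Bolt shear: A_b = π(16)²/4 = 201.06 mm². φR_n = 0.75 × 579 × 201.06 × 9 × 1 = 785.8 kN.
Bearing (20 mm plate, F_u = 450 MPa): end bolts L_c = 39 − 18/2 = 30, R_n = min(1.2×30×20×450, 2.4×16×20×450) = 324 kN/bolt; interior L_c = 47 − 18 = 29, R_n = 313.2 kN/bolt. φR_n = 0.75 × (3×324 + 6×313.2) = 2138.4 kN.
Tension yield (gross): A_g = 219×20 = 4380 mm². φR_n = 0.90 × 350 × 4380 = 1379.7 kN.
Tension rupture (net): A_n = (219 − 3×20)×20 = 3180 mm² (U = 1.0, A_e = A_n). φR_n = 0.75 × 450 × 3180 = 1073.3 kN.
Governing: min(785.8, 2138.4, 1379.7, 1073.3) = 785.8 kN → bolt shear.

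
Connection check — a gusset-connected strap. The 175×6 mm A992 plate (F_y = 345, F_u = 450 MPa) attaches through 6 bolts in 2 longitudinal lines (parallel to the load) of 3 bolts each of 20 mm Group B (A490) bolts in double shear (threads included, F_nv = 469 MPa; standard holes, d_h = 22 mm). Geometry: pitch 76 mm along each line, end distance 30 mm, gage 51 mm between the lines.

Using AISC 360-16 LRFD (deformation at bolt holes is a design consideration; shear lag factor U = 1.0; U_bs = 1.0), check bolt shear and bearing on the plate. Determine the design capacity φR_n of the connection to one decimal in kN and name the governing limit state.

Bolt shear: A_b = π(20)²/4 = 314.16 mm². φR_n = 0.75 × 469 × 314.16 × 6 × 2 = 1326.1 kN.
Bearing (6 mm plate, F_u = 450 MPa): end bolts L_c = 30 − 22/2 = 19, R_n = min(1.2×19×6×450, 2.4×20×6×450) = 61.56 kN/bolt; interior L_c = 76 − 22 = 54, R_n = 129.6 kN/bolt. φR_n = 0.75 × (2×61.56 + 4×129.6) = 481.1 kN.
Governing: min(1326.1, 481.1) = 481.1 kN → bearing.

481.1 kN (bearing governs)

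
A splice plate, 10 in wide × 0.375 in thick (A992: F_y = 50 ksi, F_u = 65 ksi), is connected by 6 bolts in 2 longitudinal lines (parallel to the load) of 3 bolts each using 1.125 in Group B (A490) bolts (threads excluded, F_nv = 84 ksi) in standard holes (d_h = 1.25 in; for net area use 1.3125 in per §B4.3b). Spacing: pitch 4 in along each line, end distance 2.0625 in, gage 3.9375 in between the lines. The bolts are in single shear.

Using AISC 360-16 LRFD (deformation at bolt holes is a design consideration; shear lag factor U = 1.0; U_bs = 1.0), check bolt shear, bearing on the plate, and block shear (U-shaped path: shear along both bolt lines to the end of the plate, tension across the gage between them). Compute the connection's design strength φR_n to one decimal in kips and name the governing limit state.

196.8 kips (block shear governs)

Bolt shear: A_b = π(1.125)²/4 = 0.99402 in². φR_n = 0.75 × 84 × 0.99402 × 6 × 1 = 375.7 kips.
Bearing (0.375 in plate, F_u = 65 ksi): end bolts L_c = 2.0625 − 1.25/2 = 1.4375, R_n = min(1.2×1.4375×0.375×65, 2.4×1.125×0.375×65) = 42.047 kips/bolt; interior L_c = 4 − 1.25 = 2.75, R_n = 65.813 kips/bolt. φR_n = 0.75 × (2×42.047 + 4×65.813) = 260.5 kips.
Block shear: shear path 2×[2.0625+2×4] = 2×10.0625 in, A_gv = 7.5469, A_nv = 2×(10.0625 − 2.5×1.3125)×0.375 = 5.0859 in²; tension across gage: (3.9375 − 1×1.3125)×0.375 = 0.98438 in². R_n = min(0.6×65×5.0859, 0.6×50×7.5469) + 1.0×65×0.98438 = min(198.35, 226.41) + 63.985 = 262.34 kips. φR_n = 0.75 × 262.34 = 196.8 kips.
Governing: min(375.7, 260.5, 196.8) = 196.8 kips → block shear.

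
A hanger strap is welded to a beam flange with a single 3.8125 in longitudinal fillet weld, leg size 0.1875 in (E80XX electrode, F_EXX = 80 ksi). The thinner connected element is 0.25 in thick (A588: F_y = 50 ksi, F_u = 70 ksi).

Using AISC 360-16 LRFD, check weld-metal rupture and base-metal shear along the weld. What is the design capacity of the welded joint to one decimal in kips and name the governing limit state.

18.2 kips (weld metal governs)

Weld metal: throat = 0.707×0.1875 = 0.13256 in, L = 3.8125 in. φR_n = 0.75 × 0.6 × 80 × 0.13256 × 3.8125 = 18.2 kips.
Base metal shear (0.25 in plate): yield φR_n = 1.0×0.6×50×0.25×3.8125 = 28.6 kips; rupture φR_n = 0.75×0.6×70×0.25×3.8125 = 30.0 kips; take 28.6 kips (yield).
Governing: min(18.2, 28.6) = 18.2 kips → weld metal.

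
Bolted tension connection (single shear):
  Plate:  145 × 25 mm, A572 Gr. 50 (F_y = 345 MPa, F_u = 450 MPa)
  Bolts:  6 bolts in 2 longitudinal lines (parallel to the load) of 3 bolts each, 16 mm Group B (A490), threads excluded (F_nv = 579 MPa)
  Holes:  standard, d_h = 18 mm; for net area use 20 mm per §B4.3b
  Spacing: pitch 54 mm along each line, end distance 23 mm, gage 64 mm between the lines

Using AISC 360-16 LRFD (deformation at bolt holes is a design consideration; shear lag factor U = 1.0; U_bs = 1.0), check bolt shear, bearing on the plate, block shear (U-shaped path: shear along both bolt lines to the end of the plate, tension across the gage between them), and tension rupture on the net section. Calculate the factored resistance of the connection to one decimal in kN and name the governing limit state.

523.9 kN (bolt shear governs)

Bolt shear: A_b = π(16)²/4 = 201.06 mm². φR_n = 0.75 × 579 × 201.06 × 6 × 1 = 523.9 kN.
Bearing (25 mm plate, F_u = 450 MPa): end bolts L_c = 23 − 18/2 = 14, R_n = min(1.2×14×25×450, 2.4×16×25×450) = 189 kN/bolt; interior L_c = 54 − 18 = 36, R_n = 432 kN/bolt. φR_n = 0.75 × (2×189 + 4×432) = 1579.5 kN.
Block shear: shear path 2×[23+2×54] = 2×131 mm, A_gv = 6550, A_nv = 2×(131 − 2.5×20)×25 = 4050 mm²; tension across gage: (64 − 1×20)×25 = 1100 mm². R_n = min(0.6×450×4050, 0.6×345×6550) + 1.0×450×1100 = min(1093.5, 1355.9) + 495 = 1588.5 kN. φR_n = 0.75 × 1588.5 = 1191.4 kN.
Tension rupture (net): A_n = (145 − 2×20)×25 = 2625 mm² (U = 1.0, A_e = A_n). φR_n = 0.75 × 450 × 2625 = 885.9 kN.
Governing: min(523.9, 1579.5, 1191.4, 885.9) = 523.9 kN → bolt shear.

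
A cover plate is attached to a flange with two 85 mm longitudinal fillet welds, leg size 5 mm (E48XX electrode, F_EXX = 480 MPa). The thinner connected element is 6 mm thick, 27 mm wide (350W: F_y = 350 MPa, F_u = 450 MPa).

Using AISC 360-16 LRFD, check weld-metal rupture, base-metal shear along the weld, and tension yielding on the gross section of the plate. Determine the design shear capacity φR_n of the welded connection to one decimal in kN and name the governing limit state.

Weld metal: throat = 0.707×5 = 3.535 mm, L = 2×85 = 170 mm. φR_n = 0.75 × 0.6 × 480 × 3.535 × 170 = 129.8 kN.
Base metal shear (6 mm plate): yield φR_n = 1.0×0.6×350×6×170 = 214.2 kN; rupture φR_n = 0.75×0.6×450×6×170 = 206.6 kN; take 206.6 kN (rupture).
Tension yield (gross): A_g = 27×6 = 162 mm². φR_n = 0.90 × 350 × 162 = 51.0 kN.
Governing: min(129.8, 206.6, 51.0) = 51.0 kN → gross-section yield.

51.0 kN (gross-section yield governs)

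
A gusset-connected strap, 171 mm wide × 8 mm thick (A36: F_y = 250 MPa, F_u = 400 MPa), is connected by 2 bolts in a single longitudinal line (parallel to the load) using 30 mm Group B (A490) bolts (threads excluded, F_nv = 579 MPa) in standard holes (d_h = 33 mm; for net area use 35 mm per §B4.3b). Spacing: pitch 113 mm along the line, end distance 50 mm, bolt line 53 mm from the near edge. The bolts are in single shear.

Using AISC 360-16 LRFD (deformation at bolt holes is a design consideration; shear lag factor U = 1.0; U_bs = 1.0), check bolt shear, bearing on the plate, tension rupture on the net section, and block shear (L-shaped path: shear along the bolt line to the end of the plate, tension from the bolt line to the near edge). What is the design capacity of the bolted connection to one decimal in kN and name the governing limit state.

231.9 kN (block shear governs)

Bolt shear: A_b = π(30)²/4 = 706.86 mm². φR_n = 0.75 × 579 × 706.86 × 2 × 1 = 613.9 kN.
Bearing (8 mm plate, F_u = 400 MPa): end bolts L_c = 50 − 33/2 = 33.5, R_n = min(1.2×33.5×8×400, 2.4×30×8×400) = 128.64 kN/bolt; interior L_c = 113 − 33 = 80, R_n = 230.4 kN/bolt. φR_n = 0.75 × (1×128.64 + 1×230.4) = 269.3 kN.
Tension rupture (net): A_n = (171 − 1×35)×8 = 1088 mm² (U = 1.0, A_e = A_n). φR_n = 0.75 × 400 × 1088 = 326.4 kN.
Block shear: shear path 1×[50+1×113] = 1×163 mm, A_gv = 1304, A_nv = 1×(163 − 1.5×35)×8 = 884 mm²; tension to near edge: (53 − 0.5×35)×8 = 284 mm². R_n = min(0.6×400×884, 0.6×250×1304) + 1.0×400×284 = min(212.16, 195.6) + 113.6 = 309.2 kN. φR_n = 0.75 × 309.2 = 231.9 kN.
Governing: min(613.9, 269.3, 326.4, 231.9) = 231.9 kN → block shear.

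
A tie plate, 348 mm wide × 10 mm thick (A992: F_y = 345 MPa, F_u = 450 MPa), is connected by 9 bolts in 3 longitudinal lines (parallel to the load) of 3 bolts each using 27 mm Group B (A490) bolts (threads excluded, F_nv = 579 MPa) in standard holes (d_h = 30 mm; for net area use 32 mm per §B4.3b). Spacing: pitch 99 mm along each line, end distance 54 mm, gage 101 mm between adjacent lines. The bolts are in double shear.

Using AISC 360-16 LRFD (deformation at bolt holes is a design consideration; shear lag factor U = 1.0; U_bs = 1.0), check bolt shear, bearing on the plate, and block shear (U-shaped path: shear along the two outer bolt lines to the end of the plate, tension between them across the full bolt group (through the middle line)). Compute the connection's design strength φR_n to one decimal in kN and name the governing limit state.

Bolt shear: A_b = π(27)²/4 = 572.56 mm². φR_n = 0.75 × 579 × 572.56 × 9 × 2 = 4475.4 kN.
Bearing (10 mm plate, F_u = 450 MPa): end bolts L_c = 54 − 30/2 = 39, R_n = min(1.2×39×10×450, 2.4×27×10×450) = 210.6 kN/bolt; interior L_c = 99 − 30 = 69, R_n = 291.6 kN/bolt. φR_n = 0.75 × (3×210.6 + 6×291.6) = 1786.1 kN.
Block shear: shear path 2×[54+2×99] = 2×252 mm, A_gv = 5040, A_nv = 2×(252 − 2.5×32)×10 = 3440 mm²; tension across gage: (202 − 2×32)×10 = 1380 mm². R_n = min(0.6×450×3440, 0.6×345×5040) + 1.0×450×1380 = min(928.8, 1043.3) + 621 = 1549.8 kN. φR_n = 0.75 × 1549.8 = 1162.4 kN.
Governing: min(4475.4, 1786.1, 1162.4) = 1162.4 kN → block shear.

1162.4 kN (block shear governs)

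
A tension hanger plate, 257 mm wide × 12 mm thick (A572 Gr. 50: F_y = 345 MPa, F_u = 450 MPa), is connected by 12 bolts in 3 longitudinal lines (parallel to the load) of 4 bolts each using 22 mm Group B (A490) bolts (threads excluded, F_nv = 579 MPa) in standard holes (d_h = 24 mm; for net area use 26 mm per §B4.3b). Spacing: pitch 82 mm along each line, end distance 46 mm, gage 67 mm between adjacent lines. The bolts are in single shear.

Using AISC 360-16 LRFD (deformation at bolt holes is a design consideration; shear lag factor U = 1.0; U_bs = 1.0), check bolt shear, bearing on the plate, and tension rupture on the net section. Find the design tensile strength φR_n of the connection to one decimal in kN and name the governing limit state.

Bolt shear: A_b = π(22)²/4 = 380.13 mm². φR_n = 0.75 × 579 × 380.13 × 12 × 1 = 1980.9 kN.
Bearing (12 mm plate, F_u = 450 MPa): end bolts L_c = 46 − 24/2 = 34, R_n = min(1.2×34×12×450, 2.4×22×12×450) = 220.32 kN/bolt; interior L_c = 82 − 24 = 58, R_n = 285.12 kN/bolt. φR_n = 0.75 × (3×220.32 + 9×285.12) = 2420.3 kN.
Tension rupture (net): A_n = (257 − 3×26)×12 = 2148 mm² (U = 1.0, A_e = A_n). φR_n = 0.75 × 450 × 2148 = 725.0 kN.
Governing: min(1980.9, 2420.3, 725.0) = 725.0 kN → net-section rupture.

725.0 kN (net-section rupture governs)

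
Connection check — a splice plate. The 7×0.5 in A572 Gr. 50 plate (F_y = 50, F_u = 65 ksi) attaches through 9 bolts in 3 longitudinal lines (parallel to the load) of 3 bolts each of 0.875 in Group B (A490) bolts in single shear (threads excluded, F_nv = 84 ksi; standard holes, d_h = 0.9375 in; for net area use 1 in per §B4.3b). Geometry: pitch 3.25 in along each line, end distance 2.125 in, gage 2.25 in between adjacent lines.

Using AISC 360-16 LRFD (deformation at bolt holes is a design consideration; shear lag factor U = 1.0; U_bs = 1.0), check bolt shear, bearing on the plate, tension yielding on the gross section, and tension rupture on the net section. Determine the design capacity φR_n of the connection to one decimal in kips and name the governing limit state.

97.5 kips (net-section rupture governs)

Bolt shear: A_b = π(0.875)²/4 = 0.60132 in². φR_n = 0.75 × 84 × 0.60132 × 9 × 1 = 340.9 kips.
Bearing (0.5 in plate, F_u = 65 ksi): end bolts L_c = 2.125 − 0.9375/2 = 1.65625, R_n = min(1.2×1.65625×0.5×65, 2.4×0.875×0.5×65) = 64.594 kips/bolt; interior L_c = 3.25 − 0.9375 = 2.3125, R_n = 68.25 kips/bolt. φR_n = 0.75 × (3×64.594 + 6×68.25) = 452.5 kips.
Tension yield (gross): A_g = 7×0.5 = 3.5 in². φR_n = 0.90 × 50 × 3.5 = 157.5 kips.
Tension rupture (net): A_n = (7 − 3×1)×0.5 = 2 in² (U = 1.0, A_e = A_n). φR_n = 0.75 × 65 × 2 = 97.5 kips.
Governing: min(340.9, 452.5, 157.5, 97.5) = 97.5 kips → net-section rupture.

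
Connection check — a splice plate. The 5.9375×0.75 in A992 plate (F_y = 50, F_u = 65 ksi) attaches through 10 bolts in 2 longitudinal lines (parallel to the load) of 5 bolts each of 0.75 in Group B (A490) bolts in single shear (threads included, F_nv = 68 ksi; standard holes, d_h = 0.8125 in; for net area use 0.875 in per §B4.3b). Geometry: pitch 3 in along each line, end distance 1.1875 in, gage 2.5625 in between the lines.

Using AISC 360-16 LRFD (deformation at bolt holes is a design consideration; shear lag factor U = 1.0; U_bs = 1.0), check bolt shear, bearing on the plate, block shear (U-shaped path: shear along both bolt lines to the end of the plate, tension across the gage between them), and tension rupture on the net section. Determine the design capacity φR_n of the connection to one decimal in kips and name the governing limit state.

Bolt shear: A_b = π(0.75)²/4 = 0.44179 in². φR_n = 0.75 × 68 × 0.44179 × 10 × 1 = 225.3 kips.
Bearing (0.75 in plate, F_u = 65 ksi): end bolts L_c = 1.1875 − 0.8125/2 = 0.78125, R_n = min(1.2×0.78125×0.75×65, 2.4×0.75×0.75×65) = 45.703 kips/bolt; interior L_c = 3 − 0.8125 = 2.1875, R_n = 87.75 kips/bolt. φR_n = 0.75 × (2×45.703 + 8×87.75) = 595.1 kips.
Block shear: shear path 2×[1.1875+4×3] = 2×13.1875 in, A_gv = 19.781, A_nv = 2×(13.1875 − 4.5×0.875)×0.75 = 13.875 in²; tension across gage: (2.5625 − 1×0.875)×0.75 = 1.2656 in². R_n = min(0.6×65×13.875, 0.6×50×19.781) + 1.0×65×1.2656 = min(541.13, 593.43) + 82.264 = 623.39 kips. φR_n = 0.75 × 623.39 = 467.5 kips.
Tension rupture (net): A_n = (5.9375 − 2×0.875)×0.75 = 3.1406 in² (U = 1.0, A_e = A_n). φR_n = 0.75 × 65 × 3.1406 = 153.1 kips.
Governing: min(225.3, 595.1, 467.5, 153.1) = 153.1 kips → net-section rupture.

153.1 kips (net-section rupture governs)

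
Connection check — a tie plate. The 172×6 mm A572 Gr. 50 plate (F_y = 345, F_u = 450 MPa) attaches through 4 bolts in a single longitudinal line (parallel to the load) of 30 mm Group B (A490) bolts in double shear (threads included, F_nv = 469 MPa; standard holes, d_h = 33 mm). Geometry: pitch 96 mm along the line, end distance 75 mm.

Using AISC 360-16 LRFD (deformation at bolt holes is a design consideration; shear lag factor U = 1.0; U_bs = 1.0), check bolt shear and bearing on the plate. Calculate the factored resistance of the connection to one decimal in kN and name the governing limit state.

579.6 kN (bearing governs)

Bolt shear: A_b = π(30)²/4 = 706.86 mm². φR_n = 0.75 × 469 × 706.86 × 4 × 2 = 1989.1 kN.
Bearing (6 mm plate, F_u = 450 MPa): end bolts L_c = 75 − 33/2 = 58.5, R_n = min(1.2×58.5×6×450, 2.4×30×6×450) = 189.54 kN/bolt; interior L_c = 96 − 33 = 63, R_n = 194.4 kN/bolt. φR_n = 0.75 × (1×189.54 + 3×194.4) = 579.6 kN.
Governing: min(1989.1, 579.6) = 579.6 kN → bearing.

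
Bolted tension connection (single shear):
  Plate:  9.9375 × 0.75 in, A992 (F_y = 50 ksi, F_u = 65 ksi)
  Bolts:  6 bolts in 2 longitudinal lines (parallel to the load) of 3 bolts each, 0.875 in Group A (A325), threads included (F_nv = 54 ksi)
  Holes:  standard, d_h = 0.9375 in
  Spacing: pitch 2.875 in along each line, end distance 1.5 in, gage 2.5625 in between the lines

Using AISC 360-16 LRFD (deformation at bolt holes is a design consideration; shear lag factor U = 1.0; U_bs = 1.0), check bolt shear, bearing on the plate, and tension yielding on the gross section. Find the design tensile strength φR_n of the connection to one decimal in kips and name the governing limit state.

146.1 kips (bolt shear governs)

Bolt shear: A_b = π(0.875)²/4 = 0.60132 in². φR_n = 0.75 × 54 × 0.60132 × 6 × 1 = 146.1 kips.
Bearing (0.75 in plate, F_u = 65 ksi): end bolts L_c = 1.5 − 0.9375/2 = 1.03125, R_n = min(1.2×1.03125×0.75×65, 2.4×0.875×0.75×65) = 60.328 kips/bolt; interior L_c = 2.875 − 0.9375 = 1.9375, R_n = 102.38 kips/bolt. φR_n = 0.75 × (2×60.328 + 4×102.38) = 397.6 kips.
Tension yield (gross): A_g = 9.9375×0.75 = 7.4531 in². φR_n = 0.90 × 50 × 7.4531 = 335.4 kips.
Governing: min(146.1, 397.6, 335.4) = 146.1 kips → bolt shear.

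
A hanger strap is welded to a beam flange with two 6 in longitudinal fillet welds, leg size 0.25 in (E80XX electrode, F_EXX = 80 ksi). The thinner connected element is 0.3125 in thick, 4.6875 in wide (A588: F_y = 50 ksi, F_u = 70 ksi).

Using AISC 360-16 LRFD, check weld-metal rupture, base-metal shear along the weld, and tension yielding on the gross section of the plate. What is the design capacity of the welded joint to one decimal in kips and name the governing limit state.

Weld metal: throat = 0.707×0.25 = 0.17675 in, L = 2×6 = 12 in. φR_n = 0.75 × 0.6 × 80 × 0.17675 × 12 = 76.4 kips.
Base metal shear (0.3125 in plate): yield φR_n = 1.0×0.6×50×0.3125×12 = 112.5 kips; rupture φR_n = 0.75×0.6×70×0.3125×12 = 118.1 kips; take 112.5 kips (yield).
Tension yield (gross): A_g = 4.6875×0.3125 = 1.4648 in². φR_n = 0.90 × 50 × 1.4648 = 65.9 kips.
Governing: min(76.4, 112.5, 65.9) = 65.9 kips → gross-section yield.

65.9 kips (gross-section yield governs)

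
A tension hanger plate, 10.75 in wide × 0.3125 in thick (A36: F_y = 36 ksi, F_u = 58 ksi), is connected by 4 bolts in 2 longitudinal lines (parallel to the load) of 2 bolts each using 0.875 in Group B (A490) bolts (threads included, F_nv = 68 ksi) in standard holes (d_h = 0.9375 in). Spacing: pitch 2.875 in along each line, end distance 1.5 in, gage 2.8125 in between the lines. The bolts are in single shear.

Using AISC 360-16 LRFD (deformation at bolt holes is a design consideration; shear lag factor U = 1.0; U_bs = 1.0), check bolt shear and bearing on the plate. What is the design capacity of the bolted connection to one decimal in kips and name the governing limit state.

90.7 kips (bearing governs)

Bolt shear: A_b = π(0.875)²/4 = 0.60132 in². φR_n = 0.75 × 68 × 0.60132 × 4 × 1 = 122.7 kips.
Bearing (0.3125 in plate, F_u = 58 ksi): end bolts L_c = 1.5 − 0.9375/2 = 1.03125, R_n = min(1.2×1.03125×0.3125×58, 2.4×0.875×0.3125×58) = 22.43 kips/bolt; interior L_c = 2.875 − 0.9375 = 1.9375, R_n = 38.063 kips/bolt. φR_n = 0.75 × (2×22.43 + 2×38.063) = 90.7 kips.
Governing: min(122.7, 90.7) = 90.7 kips → bearing.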